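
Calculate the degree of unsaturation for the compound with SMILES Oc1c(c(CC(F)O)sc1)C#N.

5

Molecular formula from the SMILES: C7H6FNO2S.
DoU = (2C + 2 + N − H − X)/2 = (2·7 + 2 + 1 − 6 − 1)/2 = 10/2 = 5.
(Structurally: 1 ring(s) + 4 π bond(s) = 5.)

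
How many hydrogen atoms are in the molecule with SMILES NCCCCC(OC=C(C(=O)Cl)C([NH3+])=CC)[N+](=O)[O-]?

19

Hydrogens are implicit in SMILES; fill each atom to its normal valence:
  4 × C: 2 H each → 8
  3 × C: 1 H each → 3
  3 × C: no H
  3 × O: no H
  1 × C: 3 H
  1 × Cl: no H
  1 × N (charge +1): 3 H
  1 × N: 2 H
  1 × N (charge +1): no H
  1 × O (charge -1): no H
  Total hydrogens = 19.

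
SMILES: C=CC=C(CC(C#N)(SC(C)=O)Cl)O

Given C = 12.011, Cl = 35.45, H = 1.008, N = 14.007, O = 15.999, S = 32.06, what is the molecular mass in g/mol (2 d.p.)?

231.69

Molecular formula: C9H10ClNO2S.
M = 9×12.011 + 1×35.45 + 10×1.008 + 1×14.007 + 2×15.999 + 1×32.06 = 231.69 g/mol.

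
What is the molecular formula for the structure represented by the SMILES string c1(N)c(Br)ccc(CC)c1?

Heavy atoms from the SMILES: 1 Br, 8 C, 1 N.
Implicit hydrogens by atom environment:
  3 × C (aromatic): 1 H each → 3
  3 × C (aromatic): no H
  1 × Br: no H
  1 × C: 3 H
  1 × C: 2 H
  1 × N: 2 H
  Total hydrogens = 10.
Molecular formula: C8H10BrN

C8H10BrN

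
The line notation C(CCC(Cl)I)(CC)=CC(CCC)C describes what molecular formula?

Heavy atoms from the SMILES: 12 C, 1 Cl, 1 I.
Implicit hydrogens by atom environment:
  5 × C: 2 H each → 10
  3 × C: 3 H each → 9
  3 × C: 1 H each → 3
  1 × C: no H
  1 × Cl: no H
  1 × I: no H
  Total hydrogens = 22.
Molecular formula: C12H22ClI

C12H22ClI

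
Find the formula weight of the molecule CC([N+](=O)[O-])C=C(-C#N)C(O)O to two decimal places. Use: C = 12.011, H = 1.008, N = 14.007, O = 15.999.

Molecular formula: C6H8N2O4.
M = 6×12.011 + 8×1.008 + 2×14.007 + 4×15.999 = 172.14 g/mol.

172.14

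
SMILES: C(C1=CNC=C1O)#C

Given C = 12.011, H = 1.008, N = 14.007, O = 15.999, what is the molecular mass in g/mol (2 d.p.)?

Molecular formula: C6H5NO.
M = 6×12.011 + 5×1.008 + 1×14.007 + 1×15.999 = 107.11 g/mol.

107.11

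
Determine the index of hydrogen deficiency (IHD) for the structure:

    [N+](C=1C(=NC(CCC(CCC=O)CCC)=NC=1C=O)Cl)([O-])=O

7

Molecular formula from the SMILES: C14H18ClN3O4.
DoU = (2C + 2 + N − H − X)/2 = (2·14 + 2 + 3 − 18 − 1)/2 = 14/2 = 7.
(Structurally: 1 ring(s) + 6 π bond(s) = 7.)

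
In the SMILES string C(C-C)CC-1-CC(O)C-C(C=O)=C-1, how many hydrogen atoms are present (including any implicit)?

Hydrogens are implicit in SMILES; fill each atom to its normal valence:
  5 × C: 2 H each → 10
  4 × C: 1 H each → 4
  1 × C: 3 H
  1 × C: no H
  1 × O: 1 H
  1 × O: no H
  Total hydrogens = 18.

18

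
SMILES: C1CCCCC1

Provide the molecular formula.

C6H12

Heavy atoms from the SMILES: 6 C.
Implicit hydrogens by atom environment:
  6 × C: 2 H each → 12
  Total hydrogens = 12.
Molecular formula: C6H12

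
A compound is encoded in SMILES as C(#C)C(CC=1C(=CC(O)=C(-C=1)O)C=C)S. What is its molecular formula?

C12H12O2S

Heavy atoms from the SMILES: 12 C, 2 O, 1 S.
Implicit hydrogens by atom environment:
  4 × C (aromatic): no H
  3 × C: 1 H each → 3
  2 × C: 2 H each → 4
  2 × C (aromatic): 1 H each → 2
  2 × O: 1 H each → 2
  1 × C: no H
  1 × S: 1 H
  Total hydrogens = 12.
Molecular formula: C12H12O2S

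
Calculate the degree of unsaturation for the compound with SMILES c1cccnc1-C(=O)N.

Molecular formula from the SMILES: C6H6N2O.
DoU = (2C + 2 + N − H − X)/2 = (2·6 + 2 + 2 − 6 − 0)/2 = 10/2 = 5.
(Structurally: 1 ring(s) + 4 π bond(s) = 5.)

5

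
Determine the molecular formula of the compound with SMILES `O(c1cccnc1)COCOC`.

C8H11NO3

Heavy atoms from the SMILES: 8 C, 1 N, 3 O.
Implicit hydrogens by atom environment:
  4 × C (aromatic): 1 H each → 4
  3 × O: no H
  2 × C: 2 H each → 4
  1 × C: 3 H
  1 × C (aromatic): no H
  1 × N (aromatic): no H
  Total hydrogens = 11.
Molecular formula: C8H11NO3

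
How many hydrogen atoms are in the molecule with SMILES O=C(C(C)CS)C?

Hydrogens are implicit in SMILES; fill each atom to its normal valence:
  2 × C: 3 H each → 6
  1 × C: 2 H
  1 × C: 1 H
  1 × C: no H
  1 × O: no H
  1 × S: 1 H
  Total hydrogens = 10.

10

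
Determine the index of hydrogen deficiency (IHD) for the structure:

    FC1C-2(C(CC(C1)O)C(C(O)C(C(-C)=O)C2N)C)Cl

3

Molecular formula from the SMILES: C13H21ClFNO3.
DoU = (2C + 2 + N − H − X)/2 = (2·13 + 2 + 1 − 21 − 2)/2 = 6/2 = 3.
(Structurally: 2 ring(s) + 1 π bond(s) = 3.)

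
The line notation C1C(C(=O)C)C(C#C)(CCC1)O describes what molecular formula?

C10H14O2

Heavy atoms from the SMILES: 10 C, 2 O.
Implicit hydrogens by atom environment:
  4 × C: 2 H each → 8
  3 × C: no H
  2 × C: 1 H each → 2
  1 × C: 3 H
  1 × O: 1 H
  1 × O: no H
  Total hydrogens = 14.
Molecular formula: C10H14O2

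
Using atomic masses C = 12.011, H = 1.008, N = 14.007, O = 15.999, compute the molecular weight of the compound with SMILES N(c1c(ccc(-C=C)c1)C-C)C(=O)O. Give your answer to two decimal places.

Molecular formula: C11H13NO2.
M = 11×12.011 + 13×1.008 + 1×14.007 + 2×15.999 = 191.23 g/mol.

191.23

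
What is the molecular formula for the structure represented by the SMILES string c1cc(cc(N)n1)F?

Heavy atoms from the SMILES: 5 C, 1 F, 2 N.
Implicit hydrogens by atom environment:
  3 × C (aromatic): 1 H each → 3
  2 × C (aromatic): no H
  1 × F: no H
  1 × N: 2 H
  1 × N (aromatic): no H
  Total hydrogens = 5.
Molecular formula: C5H5FN2

C5H5FN2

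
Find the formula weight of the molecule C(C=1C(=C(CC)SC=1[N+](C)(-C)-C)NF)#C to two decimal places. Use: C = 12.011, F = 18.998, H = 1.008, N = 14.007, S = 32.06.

Molecular formula: C11H16FN2S+.
M = 11×12.011 + 1×18.998 + 16×1.008 + 2×14.007 + 1×32.06 = 227.32 g/mol.

227.32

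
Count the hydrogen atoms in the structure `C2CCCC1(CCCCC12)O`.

Hydrogens are implicit in SMILES; fill each atom to its normal valence:
  8 × C: 2 H each → 16
  1 × C: 1 H
  1 × C: no H
  1 × O: 1 H
  Total hydrogens = 18.

18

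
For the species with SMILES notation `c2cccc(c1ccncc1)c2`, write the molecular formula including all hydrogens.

C11H9N

Heavy atoms from the SMILES: 11 C, 1 N.
Implicit hydrogens by atom environment:
  9 × C (aromatic): 1 H each → 9
  2 × C (aromatic): no H
  1 × N (aromatic): no H
  Total hydrogens = 9.
Molecular formula: C11H9N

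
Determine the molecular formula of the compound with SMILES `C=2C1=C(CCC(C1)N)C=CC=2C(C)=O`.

C12H15NO

Heavy atoms from the SMILES: 12 C, 1 N, 1 O.
Implicit hydrogens by atom environment:
  3 × C: 2 H each → 6
  3 × C (aromatic): 1 H each → 3
  3 × C (aromatic): no H
  1 × C: 3 H
  1 × C: 1 H
  1 × C: no H
  1 × N: 2 H
  1 × O: no H
  Total hydrogens = 15.
Molecular formula: C12H15NO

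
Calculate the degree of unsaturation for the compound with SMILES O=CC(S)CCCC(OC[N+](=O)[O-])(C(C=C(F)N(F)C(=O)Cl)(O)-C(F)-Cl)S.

4

Molecular formula from the SMILES: C12H15Cl2F3N2O6S2.
DoU = (2C + 2 + N − H − X)/2 = (2·12 + 2 + 2 − 15 − 5)/2 = 8/2 = 4.
(Structurally: 0 ring(s) + 4 π bond(s) = 4.)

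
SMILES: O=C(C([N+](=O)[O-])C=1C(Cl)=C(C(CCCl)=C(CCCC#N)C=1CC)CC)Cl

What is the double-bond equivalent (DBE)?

8

Molecular formula from the SMILES: C18H21Cl3N2O3.
DoU = (2C + 2 + N − H − X)/2 = (2·18 + 2 + 2 − 21 − 3)/2 = 16/2 = 8.
(Structurally: 1 ring(s) + 7 π bond(s) = 8.)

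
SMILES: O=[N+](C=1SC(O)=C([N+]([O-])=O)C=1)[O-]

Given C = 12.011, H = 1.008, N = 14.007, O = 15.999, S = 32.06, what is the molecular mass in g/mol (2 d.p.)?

190.13

Molecular formula: C4H2N2O5S.
M = 4×12.011 + 2×1.008 + 2×14.007 + 5×15.999 + 1×32.06 = 190.13 g/mol.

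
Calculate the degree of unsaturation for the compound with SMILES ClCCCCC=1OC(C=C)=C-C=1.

Molecular formula from the SMILES: C10H13ClO.
DoU = (2C + 2 + N − H − X)/2 = (2·10 + 2 + 0 − 13 − 1)/2 = 8/2 = 4.
(Structurally: 1 ring(s) + 3 π bond(s) = 4.)

4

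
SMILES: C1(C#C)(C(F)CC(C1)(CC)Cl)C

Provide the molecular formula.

Heavy atoms from the SMILES: 10 C, 1 Cl, 1 F.
Implicit hydrogens by atom environment:
  3 × C: 2 H each → 6
  3 × C: no H
  2 × C: 3 H each → 6
  2 × C: 1 H each → 2
  1 × Cl: no H
  1 × F: no H
  Total hydrogens = 14.
Molecular formula: C10H14ClF

C10H14ClF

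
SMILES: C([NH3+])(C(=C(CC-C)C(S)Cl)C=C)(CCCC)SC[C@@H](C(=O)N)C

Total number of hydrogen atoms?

32

Hydrogens are implicit in SMILES; fill each atom to its normal valence:
  7 × C: 2 H each → 14
  4 × C: no H
  3 × C: 3 H each → 9
  3 × C: 1 H each → 3
  1 × Cl: no H
  1 × N (charge +1): 3 H
  1 × N: 2 H
  1 × O: no H
  1 × S: 1 H
  1 × S: no H
  Total hydrogens = 32.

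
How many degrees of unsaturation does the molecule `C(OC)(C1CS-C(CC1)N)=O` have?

2

Molecular formula from the SMILES: C7H13NO2S.
DoU = (2C + 2 + N − H − X)/2 = (2·7 + 2 + 1 − 13 − 0)/2 = 4/2 = 2.
(Structurally: 1 ring(s) + 1 π bond(s) = 2.)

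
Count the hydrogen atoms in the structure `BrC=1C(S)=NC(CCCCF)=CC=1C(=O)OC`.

13

Hydrogens are implicit in SMILES; fill each atom to its normal valence:
  4 × C: 2 H each → 8
  4 × C (aromatic): no H
  2 × O: no H
  1 × Br: no H
  1 × C: 3 H
  1 × C (aromatic): 1 H
  1 × C: no H
  1 × F: no H
  1 × N (aromatic): no H
  1 × S: 1 H
  Total hydrogens = 13.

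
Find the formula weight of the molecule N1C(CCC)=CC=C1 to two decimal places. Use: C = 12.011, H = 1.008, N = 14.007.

Molecular formula: C7H11N.
M = 7×12.011 + 11×1.008 + 1×14.007 = 109.17 g/mol.

109.17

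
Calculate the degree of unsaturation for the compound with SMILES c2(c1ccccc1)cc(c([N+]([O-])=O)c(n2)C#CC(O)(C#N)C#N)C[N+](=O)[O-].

Molecular formula from the SMILES: C17H9N5O5.
DoU = (2C + 2 + N − H − X)/2 = (2·17 + 2 + 5 − 9 − 0)/2 = 32/2 = 16.
(Structurally: 2 ring(s) + 14 π bond(s) = 16.)

16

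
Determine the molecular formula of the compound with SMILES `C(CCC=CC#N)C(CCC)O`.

C10H17NO

Heavy atoms from the SMILES: 10 C, 1 N, 1 O.
Implicit hydrogens by atom environment:
  5 × C: 2 H each → 10
  3 × C: 1 H each → 3
  1 × C: 3 H
  1 × C: no H
  1 × N: no H
  1 × O: 1 H
  Total hydrogens = 17.
Molecular formula: C10H17NO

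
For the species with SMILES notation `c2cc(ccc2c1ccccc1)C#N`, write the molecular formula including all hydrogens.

C13H9N

Heavy atoms from the SMILES: 13 C, 1 N.
Implicit hydrogens by atom environment:
  9 × C (aromatic): 1 H each → 9
  3 × C (aromatic): no H
  1 × C: no H
  1 × N: no H
  Total hydrogens = 9.
Molecular formula: C13H9N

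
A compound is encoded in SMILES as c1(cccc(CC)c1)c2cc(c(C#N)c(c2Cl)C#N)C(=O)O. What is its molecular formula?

Heavy atoms from the SMILES: 17 C, 1 Cl, 2 N, 2 O.
Implicit hydrogens by atom environment:
  7 × C (aromatic): no H
  5 × C (aromatic): 1 H each → 5
  3 × C: no H
  2 × N: no H
  1 × C: 3 H
  1 × C: 2 H
  1 × Cl: no H
  1 × O: 1 H
  1 × O: no H
  Total hydrogens = 11.
Molecular formula: C17H11ClN2O2

C17H11ClN2O2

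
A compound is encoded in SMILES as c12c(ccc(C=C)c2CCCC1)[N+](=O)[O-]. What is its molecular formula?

C12H13NO2

Heavy atoms from the SMILES: 12 C, 1 N, 2 O.
Implicit hydrogens by atom environment:
  5 × C: 2 H each → 10
  4 × C (aromatic): no H
  2 × C (aromatic): 1 H each → 2
  1 × C: 1 H
  1 × N (charge +1): no H
  1 × O: no H
  1 × O (charge -1): no H
  Total hydrogens = 13.
Molecular formula: C12H13NO2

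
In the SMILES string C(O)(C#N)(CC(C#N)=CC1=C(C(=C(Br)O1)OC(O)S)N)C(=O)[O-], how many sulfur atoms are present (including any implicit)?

The symbol for sulfur appears 1 time in the SMILES.

1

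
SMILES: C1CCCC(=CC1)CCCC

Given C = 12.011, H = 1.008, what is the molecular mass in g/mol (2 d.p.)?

152.28

Molecular formula: C11H20.
M = 11×12.011 + 20×1.008 = 152.28 g/mol.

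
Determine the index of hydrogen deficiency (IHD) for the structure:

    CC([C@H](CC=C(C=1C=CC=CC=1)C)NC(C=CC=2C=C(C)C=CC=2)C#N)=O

13

Molecular formula from the SMILES: C24H26N2O.
DoU = (2C + 2 + N − H − X)/2 = (2·24 + 2 + 2 − 26 − 0)/2 = 26/2 = 13.
(Structurally: 2 ring(s) + 11 π bond(s) = 13.)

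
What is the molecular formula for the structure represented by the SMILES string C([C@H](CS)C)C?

C5H12S

Heavy atoms from the SMILES: 5 C, 1 S.
Implicit hydrogens by atom environment:
  2 × C: 3 H each → 6
  2 × C: 2 H each → 4
  1 × C: 1 H
  1 × S: 1 H
  Total hydrogens = 12.
Molecular formula: C5H12S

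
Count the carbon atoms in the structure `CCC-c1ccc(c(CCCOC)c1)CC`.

15

The symbol for carbon appears 15 times in the SMILES. Lowercase c denotes aromatic carbon and counts toward C.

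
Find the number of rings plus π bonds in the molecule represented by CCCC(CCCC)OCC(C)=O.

Molecular formula from the SMILES: C11H22O2.
DoU = (2C + 2 + N − H − X)/2 = (2·11 + 2 + 0 − 22 − 0)/2 = 2/2 = 1.
(Structurally: 0 ring(s) + 1 π bond(s) = 1.)

1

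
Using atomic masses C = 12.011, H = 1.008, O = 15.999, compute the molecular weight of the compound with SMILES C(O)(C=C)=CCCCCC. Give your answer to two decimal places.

140.23

Molecular formula: C9H16O.
M = 9×12.011 + 16×1.008 + 1×15.999 = 140.23 g/mol.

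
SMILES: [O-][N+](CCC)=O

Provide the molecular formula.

Heavy atoms from the SMILES: 3 C, 1 N, 2 O.
Implicit hydrogens by atom environment:
  2 × C: 2 H each → 4
  1 × C: 3 H
  1 × N (charge +1): no H
  1 × O: no H
  1 × O (charge -1): no H
  Total hydrogens = 7.
Molecular formula: C3H7NO2

C3H7NO2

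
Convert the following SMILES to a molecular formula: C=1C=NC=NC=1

C4H4N2

Heavy atoms from the SMILES: 4 C, 2 N.
Implicit hydrogens by atom environment:
  4 × C (aromatic): 1 H each → 4
  2 × N (aromatic): no H
  Total hydrogens = 4.
Molecular formula: C4H4N2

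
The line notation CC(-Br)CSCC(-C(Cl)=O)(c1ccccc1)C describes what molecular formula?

C13H16BrClOS

Heavy atoms from the SMILES: 1 Br, 13 C, 1 Cl, 1 O, 1 S.
Implicit hydrogens by atom environment:
  5 × C (aromatic): 1 H each → 5
  2 × C: 3 H each → 6
  2 × C: 2 H each → 4
  2 × C: no H
  1 × Br: no H
  1 × C: 1 H
  1 × C (aromatic): no H
  1 × Cl: no H
  1 × O: no H
  1 × S: no H
  Total hydrogens = 16.
Molecular formula: C13H16BrClOS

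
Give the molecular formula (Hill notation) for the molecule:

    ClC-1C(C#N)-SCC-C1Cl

C6H7Cl2NS

Heavy atoms from the SMILES: 6 C, 2 Cl, 1 N, 1 S.
Implicit hydrogens by atom environment:
  3 × C: 1 H each → 3
  2 × C: 2 H each → 4
  2 × Cl: no H
  1 × C: no H
  1 × N: no H
  1 × S: no H
  Total hydrogens = 7.
Molecular formula: C6H7Cl2NS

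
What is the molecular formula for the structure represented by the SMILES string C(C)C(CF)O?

C4H9FO

Heavy atoms from the SMILES: 4 C, 1 F, 1 O.
Implicit hydrogens by atom environment:
  2 × C: 2 H each → 4
  1 × C: 3 H
  1 × C: 1 H
  1 × F: no H
  1 × O: 1 H
  Total hydrogens = 9.
Molecular formula: C4H9FO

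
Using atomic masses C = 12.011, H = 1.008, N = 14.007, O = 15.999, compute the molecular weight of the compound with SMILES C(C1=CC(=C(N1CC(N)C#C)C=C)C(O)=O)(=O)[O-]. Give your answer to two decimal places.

247.23

Molecular formula: C12H11N2O4-.
M = 12×12.011 + 11×1.008 + 2×14.007 + 4×15.999 = 247.23 g/mol.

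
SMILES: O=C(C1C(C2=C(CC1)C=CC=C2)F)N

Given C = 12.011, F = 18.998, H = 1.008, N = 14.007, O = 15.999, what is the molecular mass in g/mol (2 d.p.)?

193.22

Molecular formula: C11H12FNO.
M = 11×12.011 + 1×18.998 + 12×1.008 + 1×14.007 + 1×15.999 = 193.22 g/mol.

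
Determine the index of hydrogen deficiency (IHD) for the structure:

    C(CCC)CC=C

Molecular formula from the SMILES: C7H14.
DoU = (2C + 2 + N − H − X)/2 = (2·7 + 2 + 0 − 14 − 0)/2 = 2/2 = 1.
(Structurally: 0 ring(s) + 1 π bond(s) = 1.)

1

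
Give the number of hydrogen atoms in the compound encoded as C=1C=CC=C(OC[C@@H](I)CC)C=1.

13

Hydrogens are implicit in SMILES; fill each atom to its normal valence:
  5 × C (aromatic): 1 H each → 5
  2 × C: 2 H each → 4
  1 × C: 3 H
  1 × C: 1 H
  1 × C (aromatic): no H
  1 × I: no H
  1 × O: no H
  Total hydrogens = 13.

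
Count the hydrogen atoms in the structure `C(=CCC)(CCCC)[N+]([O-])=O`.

15

Hydrogens are implicit in SMILES; fill each atom to its normal valence:
  4 × C: 2 H each → 8
  2 × C: 3 H each → 6
  1 × C: 1 H
  1 × C: no H
  1 × N (charge +1): no H
  1 × O: no H
  1 × O (charge -1): no H
  Total hydrogens = 15.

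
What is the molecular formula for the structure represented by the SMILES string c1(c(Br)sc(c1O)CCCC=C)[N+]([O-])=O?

C9H10BrNO3S

Heavy atoms from the SMILES: 1 Br, 9 C, 1 N, 3 O, 1 S.
Implicit hydrogens by atom environment:
  4 × C: 2 H each → 8
  4 × C (aromatic): no H
  1 × Br: no H
  1 × C: 1 H
  1 × N (charge +1): no H
  1 × O: 1 H
  1 × O: no H
  1 × O (charge -1): no H
  1 × S (aromatic): no H
  Total hydrogens = 10.
Molecular formula: C9H10BrNO3S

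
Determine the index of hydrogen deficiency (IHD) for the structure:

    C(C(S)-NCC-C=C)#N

Molecular formula from the SMILES: C6H10N2S.
DoU = (2C + 2 + N − H − X)/2 = (2·6 + 2 + 2 − 10 − 0)/2 = 6/2 = 3.
(Structurally: 0 ring(s) + 3 π bond(s) = 3.)

3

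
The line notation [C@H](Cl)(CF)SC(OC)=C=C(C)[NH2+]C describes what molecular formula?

Heavy atoms from the SMILES: 8 C, 1 Cl, 1 F, 1 N, 1 O, 1 S.
Implicit hydrogens by atom environment:
  3 × C: 3 H each → 9
  3 × C: no H
  1 × C: 2 H
  1 × C: 1 H
  1 × Cl: no H
  1 × F: no H
  1 × N (charge +1): 2 H
  1 × O: no H
  1 × S: no H
  Total hydrogens = 14.
Net charge +1.
Molecular formula: C8H14ClFNOS+

C8H14ClFNOS+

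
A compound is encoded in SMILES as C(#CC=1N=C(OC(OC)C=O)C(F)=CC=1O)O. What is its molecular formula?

C10H8FNO5

Heavy atoms from the SMILES: 10 C, 1 F, 1 N, 5 O.
Implicit hydrogens by atom environment:
  4 × C (aromatic): no H
  3 × O: no H
  2 × C: 1 H each → 2
  2 × C: no H
  2 × O: 1 H each → 2
  1 × C: 3 H
  1 × C (aromatic): 1 H
  1 × F: no H
  1 × N (aromatic): no H
  Total hydrogens = 8.
Molecular formula: C10H8FNO5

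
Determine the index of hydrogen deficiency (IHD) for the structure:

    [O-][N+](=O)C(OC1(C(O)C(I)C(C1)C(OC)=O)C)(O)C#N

Molecular formula from the SMILES: C10H13IN2O7.
DoU = (2C + 2 + N − H − X)/2 = (2·10 + 2 + 2 − 13 − 1)/2 = 10/2 = 5.
(Structurally: 1 ring(s) + 4 π bond(s) = 5.)

5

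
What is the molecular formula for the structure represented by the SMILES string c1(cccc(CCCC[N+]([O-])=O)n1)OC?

Heavy atoms from the SMILES: 10 C, 2 N, 3 O.
Implicit hydrogens by atom environment:
  4 × C: 2 H each → 8
  3 × C (aromatic): 1 H each → 3
  2 × C (aromatic): no H
  2 × O: no H
  1 × C: 3 H
  1 × N (aromatic): no H
  1 × N (charge +1): no H
  1 × O (charge -1): no H
  Total hydrogens = 14.
Molecular formula: C10H14N2O3

C10H14N2O3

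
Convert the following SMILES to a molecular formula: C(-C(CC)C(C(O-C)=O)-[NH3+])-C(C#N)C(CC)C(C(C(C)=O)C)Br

C17H30BrN2O3+

Heavy atoms from the SMILES: 1 Br, 17 C, 2 N, 3 O.
Implicit hydrogens by atom environment:
  6 × C: 1 H each → 6
  5 × C: 3 H each → 15
  3 × C: 2 H each → 6
  3 × C: no H
  3 × O: no H
  1 × Br: no H
  1 × N (charge +1): 3 H
  1 × N: no H
  Total hydrogens = 30.
Net charge +1.
Molecular formula: C17H30BrN2O3+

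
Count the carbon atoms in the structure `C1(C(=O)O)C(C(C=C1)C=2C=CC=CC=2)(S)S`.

The symbol for carbon appears 12 times in the SMILES.

12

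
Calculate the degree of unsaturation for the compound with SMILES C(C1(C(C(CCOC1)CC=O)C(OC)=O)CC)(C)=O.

4

Molecular formula from the SMILES: C14H22O5.
DoU = (2C + 2 + N − H − X)/2 = (2·14 + 2 + 0 − 22 − 0)/2 = 8/2 = 4.
(Structurally: 1 ring(s) + 3 π bond(s) = 4.)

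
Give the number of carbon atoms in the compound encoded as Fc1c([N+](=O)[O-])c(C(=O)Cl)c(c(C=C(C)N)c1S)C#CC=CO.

14

The symbol for carbon appears 14 times in the SMILES. Lowercase c denotes aromatic carbon and counts toward C.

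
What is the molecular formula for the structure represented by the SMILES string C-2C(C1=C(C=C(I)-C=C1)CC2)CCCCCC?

C16H23I

Heavy atoms from the SMILES: 16 C, 1 I.
Implicit hydrogens by atom environment:
  8 × C: 2 H each → 16
  3 × C (aromatic): 1 H each → 3
  3 × C (aromatic): no H
  1 × C: 3 H
  1 × C: 1 H
  1 × I: no H
  Total hydrogens = 23.
Molecular formula: C16H23I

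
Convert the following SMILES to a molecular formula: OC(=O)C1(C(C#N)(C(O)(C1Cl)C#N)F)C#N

Heavy atoms from the SMILES: 8 C, 1 Cl, 1 F, 3 N, 3 O.
Implicit hydrogens by atom environment:
  7 × C: no H
  3 × N: no H
  2 × O: 1 H each → 2
  1 × C: 1 H
  1 × Cl: no H
  1 × F: no H
  1 × O: no H
  Total hydrogens = 3.
Molecular formula: C8H3ClFN3O3

C8H3ClFN3O3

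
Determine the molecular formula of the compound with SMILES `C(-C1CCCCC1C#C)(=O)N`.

Heavy atoms from the SMILES: 9 C, 1 N, 1 O.
Implicit hydrogens by atom environment:
  4 × C: 2 H each → 8
  3 × C: 1 H each → 3
  2 × C: no H
  1 × N: 2 H
  1 × O: no H
  Total hydrogens = 13.
Molecular formula: C9H13NO

C9H13NO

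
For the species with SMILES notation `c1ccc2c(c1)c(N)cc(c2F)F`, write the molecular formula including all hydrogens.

C10H7F2N

Heavy atoms from the SMILES: 10 C, 2 F, 1 N.
Implicit hydrogens by atom environment:
  5 × C (aromatic): 1 H each → 5
  5 × C (aromatic): no H
  2 × F: no H
  1 × N: 2 H
  Total hydrogens = 7.
Molecular formula: C10H7F2N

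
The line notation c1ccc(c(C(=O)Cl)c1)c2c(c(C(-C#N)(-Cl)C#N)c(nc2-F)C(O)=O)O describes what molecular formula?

C16H6Cl2FN3O4

Heavy atoms from the SMILES: 16 C, 2 Cl, 1 F, 3 N, 4 O.
Implicit hydrogens by atom environment:
  7 × C (aromatic): no H
  5 × C: no H
  4 × C (aromatic): 1 H each → 4
  2 × Cl: no H
  2 × N: no H
  2 × O: 1 H each → 2
  2 × O: no H
  1 × F: no H
  1 × N (aromatic): no H
  Total hydrogens = 6.
Molecular formula: C16H6Cl2FN3O4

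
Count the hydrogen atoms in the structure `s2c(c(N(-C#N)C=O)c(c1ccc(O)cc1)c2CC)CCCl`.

15

Hydrogens are implicit in SMILES; fill each atom to its normal valence:
  6 × C (aromatic): no H
  4 × C (aromatic): 1 H each → 4
  3 × C: 2 H each → 6
  2 × N: no H
  1 × C: 3 H
  1 × C: 1 H
  1 × C: no H
  1 × Cl: no H
  1 × O: 1 H
  1 × O: no H
  1 × S (aromatic): no H
  Total hydrogens = 15.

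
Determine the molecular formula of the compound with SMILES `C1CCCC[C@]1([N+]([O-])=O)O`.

Heavy atoms from the SMILES: 6 C, 1 N, 3 O.
Implicit hydrogens by atom environment:
  5 × C: 2 H each → 10
  1 × C: no H
  1 × N (charge +1): no H
  1 × O: 1 H
  1 × O: no H
  1 × O (charge -1): no H
  Total hydrogens = 11.
Molecular formula: C6H11NO3

C6H11NO3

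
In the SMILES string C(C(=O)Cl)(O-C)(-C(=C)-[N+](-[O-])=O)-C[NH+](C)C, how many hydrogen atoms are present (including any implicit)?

14

Hydrogens are implicit in SMILES; fill each atom to its normal valence:
  3 × C: 3 H each → 9
  3 × C: no H
  3 × O: no H
  2 × C: 2 H each → 4
  1 × Cl: no H
  1 × N (charge +1): 1 H
  1 × N (charge +1): no H
  1 × O (charge -1): no H
  Total hydrogens = 14.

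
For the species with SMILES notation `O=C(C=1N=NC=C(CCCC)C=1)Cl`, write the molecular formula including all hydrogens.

Heavy atoms from the SMILES: 9 C, 1 Cl, 2 N, 1 O.
Implicit hydrogens by atom environment:
  3 × C: 2 H each → 6
  2 × C (aromatic): 1 H each → 2
  2 × C (aromatic): no H
  2 × N (aromatic): no H
  1 × C: 3 H
  1 × C: no H
  1 × Cl: no H
  1 × O: no H
  Total hydrogens = 11.
Molecular formula: C9H11ClN2O

C9H11ClN2O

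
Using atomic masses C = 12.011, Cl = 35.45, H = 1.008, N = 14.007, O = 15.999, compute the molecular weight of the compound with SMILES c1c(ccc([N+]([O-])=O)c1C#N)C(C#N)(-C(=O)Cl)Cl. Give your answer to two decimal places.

284.05

Molecular formula: C10H3Cl2N3O3.
M = 10×12.011 + 2×35.45 + 3×1.008 + 3×14.007 + 3×15.999 = 284.05 g/mol.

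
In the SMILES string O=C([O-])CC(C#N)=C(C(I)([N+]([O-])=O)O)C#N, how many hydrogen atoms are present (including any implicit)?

Hydrogens are implicit in SMILES; fill each atom to its normal valence:
  6 × C: no H
  2 × N: no H
  2 × O: no H
  2 × O (charge -1): no H
  1 × C: 2 H
  1 × I: no H
  1 × N (charge +1): no H
  1 × O: 1 H
  Total hydrogens = 3.

3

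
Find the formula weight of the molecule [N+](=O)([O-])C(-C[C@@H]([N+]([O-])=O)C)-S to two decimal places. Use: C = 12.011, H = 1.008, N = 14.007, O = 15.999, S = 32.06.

Molecular formula: C4H8N2O4S.
M = 4×12.011 + 8×1.008 + 2×14.007 + 4×15.999 + 1×32.06 = 180.18 g/mol.

180.18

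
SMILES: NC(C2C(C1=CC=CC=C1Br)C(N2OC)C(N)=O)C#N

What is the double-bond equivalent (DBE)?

8

Molecular formula from the SMILES: C13H15BrN4O2.
DoU = (2C + 2 + N − H − X)/2 = (2·13 + 2 + 4 − 15 − 1)/2 = 16/2 = 8.
(Structurally: 2 ring(s) + 6 π bond(s) = 8.)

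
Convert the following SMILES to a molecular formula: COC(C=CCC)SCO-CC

C9H18O2S

Heavy atoms from the SMILES: 9 C, 2 O, 1 S.
Implicit hydrogens by atom environment:
  3 × C: 3 H each → 9
  3 × C: 2 H each → 6
  3 × C: 1 H each → 3
  2 × O: no H
  1 × S: no H
  Total hydrogens = 18.
Molecular formula: C9H18O2S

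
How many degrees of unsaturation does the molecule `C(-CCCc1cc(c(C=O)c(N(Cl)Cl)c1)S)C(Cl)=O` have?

Molecular formula from the SMILES: C12H12Cl3NO2S.
DoU = (2C + 2 + N − H − X)/2 = (2·12 + 2 + 1 − 12 − 3)/2 = 12/2 = 6.
(Structurally: 1 ring(s) + 5 π bond(s) = 6.)

6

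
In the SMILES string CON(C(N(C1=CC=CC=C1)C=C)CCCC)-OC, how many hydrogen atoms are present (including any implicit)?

24

Hydrogens are implicit in SMILES; fill each atom to its normal valence:
  5 × C (aromatic): 1 H each → 5
  4 × C: 2 H each → 8
  3 × C: 3 H each → 9
  2 × C: 1 H each → 2
  2 × N: no H
  2 × O: no H
  1 × C (aromatic): no H
  Total hydrogens = 24.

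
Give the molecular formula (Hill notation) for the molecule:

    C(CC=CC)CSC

C7H14S

Heavy atoms from the SMILES: 7 C, 1 S.
Implicit hydrogens by atom environment:
  3 × C: 2 H each → 6
  2 × C: 3 H each → 6
  2 × C: 1 H each → 2
  1 × S: no H
  Total hydrogens = 14.
Molecular formula: C7H14S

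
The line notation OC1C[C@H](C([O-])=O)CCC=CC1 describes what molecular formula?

Heavy atoms from the SMILES: 9 C, 3 O.
Implicit hydrogens by atom environment:
  4 × C: 2 H each → 8
  4 × C: 1 H each → 4
  1 × C: no H
  1 × O: 1 H
  1 × O: no H
  1 × O (charge -1): no H
  Total hydrogens = 13.
Net charge -1.
Molecular formula: C9H13O3-

C9H13O3-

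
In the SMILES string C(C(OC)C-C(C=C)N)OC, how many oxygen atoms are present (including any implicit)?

The symbol for oxygen appears 2 times in the SMILES.

2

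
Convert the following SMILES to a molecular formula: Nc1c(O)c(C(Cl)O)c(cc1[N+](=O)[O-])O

C7H7ClN2O5

Heavy atoms from the SMILES: 7 C, 1 Cl, 2 N, 5 O.
Implicit hydrogens by atom environment:
  5 × C (aromatic): no H
  3 × O: 1 H each → 3
  1 × C (aromatic): 1 H
  1 × C: 1 H
  1 × Cl: no H
  1 × N: 2 H
  1 × N (charge +1): no H
  1 × O: no H
  1 × O (charge -1): no H
  Total hydrogens = 7.
Molecular formula: C7H7ClN2O5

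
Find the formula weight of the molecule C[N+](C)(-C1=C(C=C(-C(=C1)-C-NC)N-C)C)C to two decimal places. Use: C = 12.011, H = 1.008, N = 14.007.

222.36

Molecular formula: C13H24N3+.
M = 13×12.011 + 24×1.008 + 3×14.007 = 222.36 g/mol.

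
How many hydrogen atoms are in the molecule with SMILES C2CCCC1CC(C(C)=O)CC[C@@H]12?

Hydrogens are implicit in SMILES; fill each atom to its normal valence:
  7 × C: 2 H each → 14
  3 × C: 1 H each → 3
  1 × C: 3 H
  1 × C: no H
  1 × O: no H
  Total hydrogens = 20.

20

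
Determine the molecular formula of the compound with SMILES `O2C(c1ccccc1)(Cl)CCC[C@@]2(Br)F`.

Heavy atoms from the SMILES: 1 Br, 11 C, 1 Cl, 1 F, 1 O.
Implicit hydrogens by atom environment:
  5 × C (aromatic): 1 H each → 5
  3 × C: 2 H each → 6
  2 × C: no H
  1 × Br: no H
  1 × C (aromatic): no H
  1 × Cl: no H
  1 × F: no H
  1 × O: no H
  Total hydrogens = 11.
Molecular formula: C11H11BrClFO

C11H11BrClFO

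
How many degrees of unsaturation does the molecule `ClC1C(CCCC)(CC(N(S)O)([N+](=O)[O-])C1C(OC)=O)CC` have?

Molecular formula from the SMILES: C13H23ClN2O5S.
DoU = (2C + 2 + N − H − X)/2 = (2·13 + 2 + 2 − 23 − 1)/2 = 6/2 = 3.
(Structurally: 1 ring(s) + 2 π bond(s) = 3.)

3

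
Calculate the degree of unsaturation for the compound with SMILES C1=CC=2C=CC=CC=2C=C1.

7

Molecular formula from the SMILES: C10H8.
DoU = (2C + 2 + N − H − X)/2 = (2·10 + 2 + 0 − 8 − 0)/2 = 14/2 = 7.
(Structurally: 2 ring(s) + 5 π bond(s) = 7.)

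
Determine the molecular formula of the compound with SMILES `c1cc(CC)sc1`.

Heavy atoms from the SMILES: 6 C, 1 S.
Implicit hydrogens by atom environment:
  3 × C (aromatic): 1 H each → 3
  1 × C: 3 H
  1 × C: 2 H
  1 × C (aromatic): no H
  1 × S (aromatic): no H
  Total hydrogens = 8.
Molecular formula: C6H8S

C6H8S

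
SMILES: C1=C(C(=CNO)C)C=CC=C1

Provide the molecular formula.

Heavy atoms from the SMILES: 9 C, 1 N, 1 O.
Implicit hydrogens by atom environment:
  5 × C (aromatic): 1 H each → 5
  1 × C: 3 H
  1 × C: 1 H
  1 × C: no H
  1 × C (aromatic): no H
  1 × N: 1 H
  1 × O: 1 H
  Total hydrogens = 11.
Molecular formula: C9H11NO

C9H11NO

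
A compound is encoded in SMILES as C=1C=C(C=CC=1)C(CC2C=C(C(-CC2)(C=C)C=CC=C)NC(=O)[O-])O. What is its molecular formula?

C21H24NO3-

Heavy atoms from the SMILES: 21 C, 1 N, 3 O.
Implicit hydrogens by atom environment:
  7 × C: 1 H each → 7
  5 × C: 2 H each → 10
  5 × C (aromatic): 1 H each → 5
  3 × C: no H
  1 × C (aromatic): no H
  1 × N: 1 H
  1 × O: 1 H
  1 × O: no H
  1 × O (charge -1): no H
  Total hydrogens = 24.
Net charge -1.
Molecular formula: C21H24NO3-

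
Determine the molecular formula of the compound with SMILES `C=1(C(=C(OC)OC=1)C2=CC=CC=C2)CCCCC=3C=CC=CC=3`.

Heavy atoms from the SMILES: 21 C, 2 O.
Implicit hydrogens by atom environment:
  11 × C (aromatic): 1 H each → 11
  5 × C (aromatic): no H
  4 × C: 2 H each → 8
  1 × C: 3 H
  1 × O (aromatic): no H
  1 × O: no H
  Total hydrogens = 22.
Molecular formula: C21H22O2

C21H22O2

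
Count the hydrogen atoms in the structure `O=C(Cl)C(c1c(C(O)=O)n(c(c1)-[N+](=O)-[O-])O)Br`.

4

Hydrogens are implicit in SMILES; fill each atom to its normal valence:
  3 × C (aromatic): no H
  3 × O: no H
  2 × C: no H
  2 × O: 1 H each → 2
  1 × Br: no H
  1 × C (aromatic): 1 H
  1 × C: 1 H
  1 × Cl: no H
  1 × N (aromatic): no H
  1 × N (charge +1): no H
  1 × O (charge -1): no H
  Total hydrogens = 4.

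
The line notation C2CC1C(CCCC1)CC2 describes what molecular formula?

Heavy atoms from the SMILES: 10 C.
Implicit hydrogens by atom environment:
  8 × C: 2 H each → 16
  2 × C: 1 H each → 2
  Total hydrogens = 18.
Molecular formula: C10H18

C10H18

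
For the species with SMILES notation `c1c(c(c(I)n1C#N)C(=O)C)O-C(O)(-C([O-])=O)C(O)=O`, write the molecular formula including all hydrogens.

C10H6IN2O7-

Heavy atoms from the SMILES: 10 C, 1 I, 2 N, 7 O.
Implicit hydrogens by atom environment:
  5 × C: no H
  4 × O: no H
  3 × C (aromatic): no H
  2 × O: 1 H each → 2
  1 × C: 3 H
  1 × C (aromatic): 1 H
  1 × I: no H
  1 × N (aromatic): no H
  1 × N: no H
  1 × O (charge -1): no H
  Total hydrogens = 6.
Net charge -1.
Molecular formula: C10H6IN2O7-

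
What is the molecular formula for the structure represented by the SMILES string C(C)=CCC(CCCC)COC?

Heavy atoms from the SMILES: 11 C, 1 O.
Implicit hydrogens by atom environment:
  5 × C: 2 H each → 10
  3 × C: 3 H each → 9
  3 × C: 1 H each → 3
  1 × O: no H
  Total hydrogens = 22.
Molecular formula: C11H22O

C11H22O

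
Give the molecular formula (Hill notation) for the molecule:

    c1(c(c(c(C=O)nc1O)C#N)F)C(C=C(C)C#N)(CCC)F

C15H13F2N3O2

Heavy atoms from the SMILES: 15 C, 2 F, 3 N, 2 O.
Implicit hydrogens by atom environment:
  5 × C (aromatic): no H
  4 × C: no H
  2 × C: 3 H each → 6
  2 × C: 2 H each → 4
  2 × C: 1 H each → 2
  2 × F: no H
  2 × N: no H
  1 × N (aromatic): no H
  1 × O: 1 H
  1 × O: no H
  Total hydrogens = 13.
Molecular formula: C15H13F2N3O2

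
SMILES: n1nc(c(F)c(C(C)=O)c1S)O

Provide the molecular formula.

Heavy atoms from the SMILES: 6 C, 1 F, 2 N, 2 O, 1 S.
Implicit hydrogens by atom environment:
  4 × C (aromatic): no H
  2 × N (aromatic): no H
  1 × C: 3 H
  1 × C: no H
  1 × F: no H
  1 × O: 1 H
  1 × O: no H
  1 × S: 1 H
  Total hydrogens = 5.
Molecular formula: C6H5FN2O2S

C6H5FN2O2S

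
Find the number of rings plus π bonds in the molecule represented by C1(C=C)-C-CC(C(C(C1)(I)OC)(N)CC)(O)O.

Molecular formula from the SMILES: C12H22INO3.
DoU = (2C + 2 + N − H − X)/2 = (2·12 + 2 + 1 − 22 − 1)/2 = 4/2 = 2.
(Structurally: 1 ring(s) + 1 π bond(s) = 2.)

2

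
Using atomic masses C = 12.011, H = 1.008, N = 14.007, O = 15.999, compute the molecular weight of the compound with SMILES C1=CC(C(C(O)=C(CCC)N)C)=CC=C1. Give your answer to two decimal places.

Molecular formula: C13H19NO.
M = 13×12.011 + 19×1.008 + 1×14.007 + 1×15.999 = 205.30 g/mol.

205.30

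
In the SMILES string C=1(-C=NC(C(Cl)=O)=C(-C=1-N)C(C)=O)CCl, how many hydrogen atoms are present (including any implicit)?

8

Hydrogens are implicit in SMILES; fill each atom to its normal valence:
  4 × C (aromatic): no H
  2 × C: no H
  2 × Cl: no H
  2 × O: no H
  1 × C: 3 H
  1 × C: 2 H
  1 × C (aromatic): 1 H
  1 × N: 2 H
  1 × N (aromatic): no H
  Total hydrogens = 8.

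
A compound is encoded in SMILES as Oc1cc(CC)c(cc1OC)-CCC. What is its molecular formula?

C12H18O2

Heavy atoms from the SMILES: 12 C, 2 O.
Implicit hydrogens by atom environment:
  4 × C (aromatic): no H
  3 × C: 3 H each → 9
  3 × C: 2 H each → 6
  2 × C (aromatic): 1 H each → 2
  1 × O: 1 H
  1 × O: no H
  Total hydrogens = 18.
Molecular formula: C12H18O2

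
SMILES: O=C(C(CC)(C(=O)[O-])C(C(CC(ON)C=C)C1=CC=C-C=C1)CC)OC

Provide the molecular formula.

Heavy atoms from the SMILES: 20 C, 1 N, 5 O.
Implicit hydrogens by atom environment:
  5 × C (aromatic): 1 H each → 5
  4 × C: 2 H each → 8
  4 × C: 1 H each → 4
  4 × O: no H
  3 × C: 3 H each → 9
  3 × C: no H
  1 × C (aromatic): no H
  1 × N: 2 H
  1 × O (charge -1): no H
  Total hydrogens = 28.
Net charge -1.
Molecular formula: C20H28NO5-

C20H28NO5-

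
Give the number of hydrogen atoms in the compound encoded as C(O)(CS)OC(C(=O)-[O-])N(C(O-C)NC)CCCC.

Hydrogens are implicit in SMILES; fill each atom to its normal valence:
  4 × C: 2 H each → 8
  3 × C: 3 H each → 9
  3 × C: 1 H each → 3
  3 × O: no H
  1 × C: no H
  1 × N: 1 H
  1 × N: no H
  1 × O: 1 H
  1 × O (charge -1): no H
  1 × S: 1 H
  Total hydrogens = 23.

23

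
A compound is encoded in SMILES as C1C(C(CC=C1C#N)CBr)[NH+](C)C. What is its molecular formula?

C10H16BrN2+

Heavy atoms from the SMILES: 1 Br, 10 C, 2 N.
Implicit hydrogens by atom environment:
  3 × C: 2 H each → 6
  3 × C: 1 H each → 3
  2 × C: 3 H each → 6
  2 × C: no H
  1 × Br: no H
  1 × N (charge +1): 1 H
  1 × N: no H
  Total hydrogens = 16.
Net charge +1.
Molecular formula: C10H16BrN2+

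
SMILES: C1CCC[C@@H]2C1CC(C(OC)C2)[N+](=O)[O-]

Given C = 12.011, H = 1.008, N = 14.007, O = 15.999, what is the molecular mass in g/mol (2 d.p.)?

213.28

Molecular formula: C11H19NO3.
M = 11×12.011 + 19×1.008 + 1×14.007 + 3×15.999 = 213.28 g/mol.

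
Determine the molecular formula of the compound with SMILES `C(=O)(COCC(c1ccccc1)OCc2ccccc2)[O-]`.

Heavy atoms from the SMILES: 17 C, 4 O.
Implicit hydrogens by atom environment:
  10 × C (aromatic): 1 H each → 10
  3 × C: 2 H each → 6
  3 × O: no H
  2 × C (aromatic): no H
  1 × C: 1 H
  1 × C: no H
  1 × O (charge -1): no H
  Total hydrogens = 17.
Net charge -1.
Molecular formula: C17H17O4-

C17H17O4-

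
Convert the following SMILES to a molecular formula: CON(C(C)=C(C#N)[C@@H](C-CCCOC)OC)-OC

C13H24N2O4

Heavy atoms from the SMILES: 13 C, 2 N, 4 O.
Implicit hydrogens by atom environment:
  5 × C: 3 H each → 15
  4 × C: 2 H each → 8
  4 × O: no H
  3 × C: no H
  2 × N: no H
  1 × C: 1 H
  Total hydrogens = 24.
Molecular formula: C13H24N2O4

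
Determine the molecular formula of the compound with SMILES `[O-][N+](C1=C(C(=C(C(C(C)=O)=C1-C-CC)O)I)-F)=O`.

C11H11FINO4

Heavy atoms from the SMILES: 11 C, 1 F, 1 I, 1 N, 4 O.
Implicit hydrogens by atom environment:
  6 × C (aromatic): no H
  2 × C: 3 H each → 6
  2 × C: 2 H each → 4
  2 × O: no H
  1 × C: no H
  1 × F: no H
  1 × I: no H
  1 × N (charge +1): no H
  1 × O: 1 H
  1 × O (charge -1): no H
  Total hydrogens = 11.
Molecular formula: C11H11FINO4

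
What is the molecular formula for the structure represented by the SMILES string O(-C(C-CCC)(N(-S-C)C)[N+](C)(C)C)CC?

Heavy atoms from the SMILES: 12 C, 2 N, 1 O, 1 S.
Implicit hydrogens by atom environment:
  7 × C: 3 H each → 21
  4 × C: 2 H each → 8
  1 × C: no H
  1 × N: no H
  1 × N (charge +1): no H
  1 × O: no H
  1 × S: no H
  Total hydrogens = 29.
Net charge +1.
Molecular formula: C12H29N2OS+

C12H29N2OS+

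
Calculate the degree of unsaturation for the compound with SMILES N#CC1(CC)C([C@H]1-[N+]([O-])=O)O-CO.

Molecular formula from the SMILES: C7H10N2O4.
DoU = (2C + 2 + N − H − X)/2 = (2·7 + 2 + 2 − 10 − 0)/2 = 8/2 = 4.
(Structurally: 1 ring(s) + 3 π bond(s) = 4.)

4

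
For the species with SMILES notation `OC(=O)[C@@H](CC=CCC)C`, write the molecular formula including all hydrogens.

C8H14O2

Heavy atoms from the SMILES: 8 C, 2 O.
Implicit hydrogens by atom environment:
  3 × C: 1 H each → 3
  2 × C: 3 H each → 6
  2 × C: 2 H each → 4
  1 × C: no H
  1 × O: 1 H
  1 × O: no H
  Total hydrogens = 14.
Molecular formula: C8H14O2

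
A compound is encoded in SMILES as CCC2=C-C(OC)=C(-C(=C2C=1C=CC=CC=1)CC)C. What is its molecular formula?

Heavy atoms from the SMILES: 18 C, 1 O.
Implicit hydrogens by atom environment:
  6 × C (aromatic): 1 H each → 6
  6 × C (aromatic): no H
  4 × C: 3 H each → 12
  2 × C: 2 H each → 4
  1 × O: no H
  Total hydrogens = 22.
Molecular formula: C18H22O

C18H22O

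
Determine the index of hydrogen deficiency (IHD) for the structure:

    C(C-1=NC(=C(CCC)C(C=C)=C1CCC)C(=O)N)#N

8

Molecular formula from the SMILES: C15H19N3O.
DoU = (2C + 2 + N − H − X)/2 = (2·15 + 2 + 3 − 19 − 0)/2 = 16/2 = 8.
(Structurally: 1 ring(s) + 7 π bond(s) = 8.)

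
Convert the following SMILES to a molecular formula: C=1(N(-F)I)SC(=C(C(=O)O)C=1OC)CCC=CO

Heavy atoms from the SMILES: 10 C, 1 F, 1 I, 1 N, 4 O, 1 S.
Implicit hydrogens by atom environment:
  4 × C (aromatic): no H
  2 × C: 2 H each → 4
  2 × C: 1 H each → 2
  2 × O: 1 H each → 2
  2 × O: no H
  1 × C: 3 H
  1 × C: no H
  1 × F: no H
  1 × I: no H
  1 × N: no H
  1 × S (aromatic): no H
  Total hydrogens = 11.
Molecular formula: C10H11FINO4S

C10H11FINO4S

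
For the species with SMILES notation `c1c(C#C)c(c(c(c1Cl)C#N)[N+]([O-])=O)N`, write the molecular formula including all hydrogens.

C9H4ClN3O2

Heavy atoms from the SMILES: 9 C, 1 Cl, 3 N, 2 O.
Implicit hydrogens by atom environment:
  5 × C (aromatic): no H
  2 × C: no H
  1 × C (aromatic): 1 H
  1 × C: 1 H
  1 × Cl: no H
  1 × N: 2 H
  1 × N (charge +1): no H
  1 × N: no H
  1 × O: no H
  1 × O (charge -1): no H
  Total hydrogens = 4.
Molecular formula: C9H4ClN3O2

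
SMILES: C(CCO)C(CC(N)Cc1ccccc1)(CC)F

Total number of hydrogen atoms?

24

Hydrogens are implicit in SMILES; fill each atom to its normal valence:
  6 × C: 2 H each → 12
  5 × C (aromatic): 1 H each → 5
  1 × C: 3 H
  1 × C: 1 H
  1 × C: no H
  1 × C (aromatic): no H
  1 × F: no H
  1 × N: 2 H
  1 × O: 1 H
  Total hydrogens = 24.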